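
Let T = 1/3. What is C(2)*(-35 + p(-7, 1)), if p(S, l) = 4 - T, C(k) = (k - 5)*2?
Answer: 188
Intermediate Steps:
T = ⅓ (T = 1*(⅓) = ⅓ ≈ 0.33333)
C(k) = -10 + 2*k (C(k) = (-5 + k)*2 = -10 + 2*k)
p(S, l) = 11/3 (p(S, l) = 4 - 1*⅓ = 4 - ⅓ = 11/3)
C(2)*(-35 + p(-7, 1)) = (-10 + 2*2)*(-35 + 11/3) = (-10 + 4)*(-94/3) = -6*(-94/3) = 188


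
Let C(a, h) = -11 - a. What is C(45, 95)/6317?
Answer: -56/6317 ≈ -0.0088650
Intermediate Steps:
C(45, 95)/6317 = (-11 - 1*45)/6317 = (-11 - 45)*(1/6317) = -56*1/6317 = -56/6317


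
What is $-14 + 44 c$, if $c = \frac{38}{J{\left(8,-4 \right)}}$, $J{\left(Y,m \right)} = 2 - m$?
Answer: $\frac{794}{3} \approx 264.67$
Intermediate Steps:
$c = \frac{19}{3}$ ($c = \frac{38}{2 - -4} = \frac{38}{2 + 4} = \frac{38}{6} = 38 \cdot \frac{1}{6} = \frac{19}{3} \approx 6.3333$)
$-14 + 44 c = -14 + 44 \cdot \frac{19}{3} = -14 + \frac{836}{3} = \frac{794}{3}$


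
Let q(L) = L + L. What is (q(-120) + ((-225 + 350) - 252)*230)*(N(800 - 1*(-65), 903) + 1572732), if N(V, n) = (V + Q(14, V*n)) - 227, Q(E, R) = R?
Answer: -69338994250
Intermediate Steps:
q(L) = 2*L
N(V, n) = -227 + V + V*n (N(V, n) = (V + V*n) - 227 = -227 + V + V*n)
(q(-120) + ((-225 + 350) - 252)*230)*(N(800 - 1*(-65), 903) + 1572732) = (2*(-120) + ((-225 + 350) - 252)*230)*((-227 + (800 - 1*(-65)) + (800 - 1*(-65))*903) + 1572732) = (-240 + (125 - 252)*230)*((-227 + (800 + 65) + (800 + 65)*903) + 1572732) = (-240 - 127*230)*((-227 + 865 + 865*903) + 1572732) = (-240 - 29210)*((-227 + 865 + 781095) + 1572732) = -29450*(781733 + 1572732) = -29450*2354465 = -69338994250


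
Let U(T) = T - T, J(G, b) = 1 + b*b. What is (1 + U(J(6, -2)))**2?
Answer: 1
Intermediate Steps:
J(G, b) = 1 + b**2
U(T) = 0
(1 + U(J(6, -2)))**2 = (1 + 0)**2 = 1**2 = 1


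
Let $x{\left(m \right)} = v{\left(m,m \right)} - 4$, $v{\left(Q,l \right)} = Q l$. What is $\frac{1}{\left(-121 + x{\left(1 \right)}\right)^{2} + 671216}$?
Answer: $\frac{1}{686592} \approx 1.4565 \cdot 10^{-6}$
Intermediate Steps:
$x{\left(m \right)} = -4 + m^{2}$ ($x{\left(m \right)} = m m - 4 = m^{2} - 4 = -4 + m^{2}$)
$\frac{1}{\left(-121 + x{\left(1 \right)}\right)^{2} + 671216} = \frac{1}{\left(-121 - \left(4 - 1^{2}\right)\right)^{2} + 671216} = \frac{1}{\left(-121 + \left(-4 + 1\right)\right)^{2} + 671216} = \frac{1}{\left(-121 - 3\right)^{2} + 671216} = \frac{1}{\left(-124\right)^{2} + 671216} = \frac{1}{15376 + 671216} = \frac{1}{686592}$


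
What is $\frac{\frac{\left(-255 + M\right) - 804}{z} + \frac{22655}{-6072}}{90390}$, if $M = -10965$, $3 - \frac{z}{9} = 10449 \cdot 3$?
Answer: $- \frac{635857}{15582512880} \approx -4.0806 \cdot 10^{-5}$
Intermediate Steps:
$z = -282096$ ($z = 27 - 9 \cdot 10449 \cdot 3 = 27 - 282123 = -282096$)
$\frac{\frac{\left(-255 + M\right) - 804}{z} + \frac{22655}{-6072}}{90390} = \frac{\frac{\left(-255 - 10965\right) - 804}{-282096} + \frac{22655}{-6072}}{90390} = \left(\left(-11220 - 804\right) \left(- \frac{1}{282096}\right) + 22655 \left(- \frac{1}{6072}\right)\right) \frac{1}{90390} = \left(\left(-12024\right) \left(- \frac{1}{282096}\right) - \frac{985}{264}\right) \frac{1}{90390} = \left(\frac{167}{3918} - \frac{985}{264}\right) \frac{1}{90390} = \left(- \frac{635857}{172392}\right) \frac{1}{90390} = - \frac{635857}{15582512880}$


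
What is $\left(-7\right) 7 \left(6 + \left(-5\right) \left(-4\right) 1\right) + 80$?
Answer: $-1194$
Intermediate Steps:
$\left(-7\right) 7 \left(6 + \left(-5\right) \left(-4\right) 1\right) + 80 = - 49 \left(6 + 20 \cdot 1\right) + 80 = - 49 \left(6 + 20\right) + 80 = \left(-49\right) 26 + 80 = -1274 + 80 = -1194$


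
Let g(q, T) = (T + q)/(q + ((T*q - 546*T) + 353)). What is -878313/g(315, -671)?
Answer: 136726106397/356 ≈ 3.8406e+8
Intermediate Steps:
g(q, T) = (T + q)/(353 + q - 546*T + T*q) (g(q, T) = (T + q)/(q + ((-546*T + T*q) + 353)) = (T + q)/(q + (353 - 546*T + T*q)) = (T + q)/(353 + q - 546*T + T*q))
-878313/g(315, -671) = -878313*(353 + 315 - 546*(-671) - 671*315)/(-671 + 315) = -878313/(-356/(353 + 315 + 366366 - 211365)) = -878313/(-356/155669) = -878313*(-155669/356) = 136726106397/356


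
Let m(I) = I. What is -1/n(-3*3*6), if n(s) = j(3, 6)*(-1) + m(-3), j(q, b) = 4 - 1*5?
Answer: ½ ≈ 0.50000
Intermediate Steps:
j(q, b) = -1 (j(q, b) = 4 - 5 = -1)
n(s) = -2 (n(s) = -1*(-1) - 3 = 1 - 3 = -2)
-1/n(-3*3*6) = -1/(-2) = -1*(-½) = ½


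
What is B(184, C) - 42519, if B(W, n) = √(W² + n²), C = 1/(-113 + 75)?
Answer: -42519 + √48888065/38 ≈ -42335.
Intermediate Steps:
C = -1/38 (C = 1/(-38) = -1/38 ≈ -0.026316)
B(184, C) - 42519 = √(184² + (-1/38)²) - 42519 = √(33856 + 1/1444) - 42519 = √(48888065/1444) - 42519 = √48888065/38 - 42519 = -42519 + √48888065/38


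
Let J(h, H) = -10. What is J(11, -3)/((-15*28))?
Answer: 1/42 ≈ 0.023810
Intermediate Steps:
J(11, -3)/((-15*28)) = -10/((-15*28)) = -10/(-420) = -10*(-1/420) = 1/42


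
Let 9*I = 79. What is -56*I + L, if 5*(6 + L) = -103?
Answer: -23317/45 ≈ -518.16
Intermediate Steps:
I = 79/9 (I = (1/9)*79 = 79/9 ≈ 8.7778)
L = -133/5 (L = -6 + (1/5)*(-103) = -6 - 103/5 = -133/5 ≈ -26.600)
-56*I + L = -56*79/9 - 133/5 = -4424/9 - 133/5 = -23317/45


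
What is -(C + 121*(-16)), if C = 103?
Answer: 1833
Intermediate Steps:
-(C + 121*(-16)) = -(103 + 121*(-16)) = -(103 - 1936) = -1*(-1833) = 1833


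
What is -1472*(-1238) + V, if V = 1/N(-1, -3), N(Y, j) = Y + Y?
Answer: 3644671/2 ≈ 1.8223e+6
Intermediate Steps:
N(Y, j) = 2*Y
V = -1/2 (V = 1/(2*(-1)) = 1/(-2) = -1/2 ≈ -0.50000)
-1472*(-1238) + V = -1472*(-1238) - 1/2 = 1822336 - 1/2 = 3644671/2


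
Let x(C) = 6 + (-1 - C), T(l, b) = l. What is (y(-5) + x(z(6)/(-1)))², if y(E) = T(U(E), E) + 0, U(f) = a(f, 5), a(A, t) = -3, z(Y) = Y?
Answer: 64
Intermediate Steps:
U(f) = -3
x(C) = 5 - C
y(E) = -3 (y(E) = -3 + 0 = -3)
(y(-5) + x(z(6)/(-1)))² = (-3 + (5 - 6/(-1)))² = (-3 + (5 - 6*(-1)))² = (-3 + (5 - 1*(-6)))² = (-3 + (5 + 6))² = (-3 + 11)² = 8² = 64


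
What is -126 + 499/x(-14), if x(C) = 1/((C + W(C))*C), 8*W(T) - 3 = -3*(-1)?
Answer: 184877/2 ≈ 92439.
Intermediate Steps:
W(T) = 3/4 (W(T) = 3/8 + (-3*(-1))/8 = 3/8 + (1/8)*3 = 3/8 + 3/8 = 3/4)
x(C) = 1/(C*(3/4 + C)) (x(C) = 1/((C + 3/4)*C) = 1/((3/4 + C)*C) = 1/(C*(3/4 + C)))
-126 + 499/x(-14) = -126 + 499/((4/(-14*(3 + 4*(-14))))) = -126 + 499/((4*(-1/14)/(3 - 56))) = -126 + 499/((4*(-1/14)/(-53))) = -126 + 499/((4*(-1/14)*(-1/53))) = -126 + 499/(2/371) = -126 + 499*(371/2) = -126 + 185129/2 = 184877/2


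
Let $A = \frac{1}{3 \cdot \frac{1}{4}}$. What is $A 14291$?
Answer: $\frac{57164}{3} \approx 19055.0$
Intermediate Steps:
$A = \frac{4}{3}$ ($A = \frac{1}{3 \cdot \frac{1}{4}} = \frac{1}{\frac{3}{4}} = \frac{4}{3} \approx 1.3333$)
$A 14291 = \frac{4}{3} \cdot 14291 = \frac{57164}{3}$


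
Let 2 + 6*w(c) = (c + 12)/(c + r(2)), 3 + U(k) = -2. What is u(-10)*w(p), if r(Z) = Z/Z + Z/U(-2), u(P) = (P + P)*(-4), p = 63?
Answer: -580/53 ≈ -10.943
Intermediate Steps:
U(k) = -5 (U(k) = -3 - 2 = -5)
u(P) = -8*P (u(P) = (2*P)*(-4) = -8*P)
r(Z) = 1 - Z/5 (r(Z) = Z/Z + Z/(-5) = 1 + Z*(-⅕) = 1 - Z/5)
w(c) = -⅓ + (12 + c)/(6*(⅗ + c)) (w(c) = -⅓ + ((c + 12)/(c + (1 - ⅕*2)))/6 = -⅓ + ((12 + c)/(c + (1 - ⅖)))/6 = -⅓ + ((12 + c)/(c + ⅗))/6 = -⅓ + ((12 + c)/(⅗ + c))/6 = -⅓ + (12 + c)/(6*(⅗ + c)))
u(-10)*w(p) = (-8*(-10))*((54 - 5*63)/(6*(3 + 5*63))) = 80*((54 - 315)/(6*(3 + 315))) = 80*((⅙)*(-261)/318) = 80*((⅙)*(1/318)*(-261)) = 80*(-29/212) = -580/53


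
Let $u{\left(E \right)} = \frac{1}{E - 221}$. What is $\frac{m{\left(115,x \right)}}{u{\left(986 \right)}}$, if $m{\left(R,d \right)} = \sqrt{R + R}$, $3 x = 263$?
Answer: $765 \sqrt{230} \approx 11602.0$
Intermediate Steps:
$u{\left(E \right)} = \frac{1}{-221 + E}$
$x = \frac{263}{3}$ ($x = \frac{1}{3} \cdot 263 = \frac{263}{3} \approx 87.667$)
$m{\left(R,d \right)} = \sqrt{2} \sqrt{R}$ ($m{\left(R,d \right)} = \sqrt{2 R} = \sqrt{2} \sqrt{R}$)
$\frac{m{\left(115,x \right)}}{u{\left(986 \right)}} = \frac{\sqrt{2} \sqrt{115}}{\frac{1}{-221 + 986}} = \frac{\sqrt{230}}{\frac{1}{765}} = \sqrt{230} \frac{1}{\frac{1}{765}} = \sqrt{230} \cdot 765 = 765 \sqrt{230}$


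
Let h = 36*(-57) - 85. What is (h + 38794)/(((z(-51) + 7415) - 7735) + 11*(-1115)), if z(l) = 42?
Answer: -12219/4181 ≈ -2.9225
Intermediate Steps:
h = -2137 (h = -2052 - 85 = -2137)
(h + 38794)/(((z(-51) + 7415) - 7735) + 11*(-1115)) = (-2137 + 38794)/(((42 + 7415) - 7735) + 11*(-1115)) = 36657/((7457 - 7735) - 12265) = 36657/(-278 - 12265) = 36657/(-12543) = 36657*(-1/12543) = -12219/4181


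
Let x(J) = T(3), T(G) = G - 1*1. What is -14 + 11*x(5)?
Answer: 8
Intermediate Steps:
T(G) = -1 + G (T(G) = G - 1 = -1 + G)
x(J) = 2 (x(J) = -1 + 3 = 2)
-14 + 11*x(5) = -14 + 11*2 = -14 + 22 = 8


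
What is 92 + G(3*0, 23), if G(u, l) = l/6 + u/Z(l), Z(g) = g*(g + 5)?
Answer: 575/6 ≈ 95.833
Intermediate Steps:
Z(g) = g*(5 + g)
G(u, l) = l/6 + u/(l*(5 + l)) (G(u, l) = l/6 + u/((l*(5 + l))) = l*(⅙) + u*(1/(l*(5 + l))) = l/6 + u/(l*(5 + l)))
92 + G(3*0, 23) = 92 + (3*0 + (⅙)*23²*(5 + 23))/(23*(5 + 23)) = 92 + (1/23)*(0 + (⅙)*529*28)/28 = 92 + (1/23)*(1/28)*(0 + 7406/3) = 92 + (1/23)*(1/28)*(7406/3) = 92 + 23/6 = 575/6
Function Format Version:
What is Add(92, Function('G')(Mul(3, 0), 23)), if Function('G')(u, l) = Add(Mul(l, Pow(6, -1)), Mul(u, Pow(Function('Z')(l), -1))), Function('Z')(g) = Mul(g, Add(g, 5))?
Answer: Rational(575, 6) ≈ 95.833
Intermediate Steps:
Function('Z')(g) = Mul(g, Add(5, g))
Function('G')(u, l) = Add(Mul(Rational(1, 6), l), Mul(u, Pow(l, -1), Pow(Add(5, l), -1))) (Function('G')(u, l) = Add(Mul(l, Pow(6, -1)), Mul(u, Pow(Mul(l, Add(5, l)), -1))) = Add(Mul(l, Rational(1, 6)), Mul(u, Mul(Pow(l, -1), Pow(Add(5, l), -1)))) = Add(Mul(Rational(1, 6), l), Mul(u, Pow(l, -1), Pow(Add(5, l), -1))))
Add(92, Function('G')(Mul(3, 0), 23)) = Add(92, Mul(Pow(23, -1), Pow(Add(5, 23), -1), Add(Mul(3, 0), Mul(Rational(1, 6), Pow(23, 2), Add(5, 23))))) = Add(92, Mul(Rational(1, 23), Pow(28, -1), Add(0, Mul(Rational(1, 6), 529, 28)))) = Add(92, Mul(Rational(1, 23), Rational(1, 28), Add(0, Rational(7406, 3)))) = Add(92, Mul(Rational(1, 23), Rational(1, 28), Rational(7406, 3))) = Add(92, Rational(23, 6)) = Rational(575, 6)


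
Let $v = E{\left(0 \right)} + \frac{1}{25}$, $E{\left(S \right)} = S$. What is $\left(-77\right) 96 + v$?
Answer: $- \frac{184799}{25} \approx -7392.0$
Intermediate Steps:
$v = \frac{1}{25}$ ($v = 0 + \frac{1}{25} = \frac{1}{25} \approx 0.04$)
$\left(-77\right) 96 + v = \left(-77\right) 96 + \frac{1}{25} = -7392 + \frac{1}{25} = - \frac{184799}{25}$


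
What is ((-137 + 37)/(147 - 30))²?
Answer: 10000/13689 ≈ 0.73051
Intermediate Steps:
((-137 + 37)/(147 - 30))² = (-100/117)² = 10000/13689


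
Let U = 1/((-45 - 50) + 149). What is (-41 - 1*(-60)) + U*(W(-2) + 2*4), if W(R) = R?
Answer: 172/9 ≈ 19.111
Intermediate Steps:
U = 1/54 (U = 1/(-95 + 149) = 1/54 ≈ 0.018519)
(-41 - 1*(-60)) + U*(W(-2) + 2*4) = (-41 - 1*(-60)) + (-2 + 2*4)/54 = (-41 + 60) + (-2 + 8)/54 = 19 + (1/54)*6 = 19 + ⅑ = 172/9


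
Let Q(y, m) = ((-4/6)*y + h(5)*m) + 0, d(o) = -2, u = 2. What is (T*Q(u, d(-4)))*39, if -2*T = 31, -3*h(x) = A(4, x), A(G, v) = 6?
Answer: -1612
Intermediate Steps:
h(x) = -2 (h(x) = -⅓*6 = -2)
T = -31/2 (T = -½*31 = -31/2 ≈ -15.500)
Q(y, m) = -2*m - 2*y/3 (Q(y, m) = ((-4/6)*y - 2*m) + 0 = ((-4*⅙)*y - 2*m) + 0 = (-2*y/3 - 2*m) + 0 = (-2*m - 2*y/3) + 0 = -2*m - 2*y/3)
(T*Q(u, d(-4)))*39 = -31*(-2*(-2) - ⅔*2)/2*39 = -31*(4 - 4/3)/2*39 = -31/2*8/3*39 = -124/3*39 = -1612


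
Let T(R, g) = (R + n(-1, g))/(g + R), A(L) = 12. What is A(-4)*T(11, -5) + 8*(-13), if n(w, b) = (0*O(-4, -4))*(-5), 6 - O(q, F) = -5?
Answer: -82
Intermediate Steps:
O(q, F) = 11 (O(q, F) = 6 - 1*(-5) = 6 + 5 = 11)
n(w, b) = 0 (n(w, b) = (0*11)*(-5) = 0*(-5) = 0)
T(R, g) = R/(R + g) (T(R, g) = (R + 0)/(g + R) = R/(R + g))
A(-4)*T(11, -5) + 8*(-13) = 12*(11/(11 - 5)) + 8*(-13) = 12*(11/6) - 104 = 22 - 104 = -82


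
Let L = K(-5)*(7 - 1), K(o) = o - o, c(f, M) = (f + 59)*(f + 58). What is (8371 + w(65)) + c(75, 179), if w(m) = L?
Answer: 26193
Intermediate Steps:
c(f, M) = (58 + f)*(59 + f) (c(f, M) = (59 + f)*(58 + f) = (58 + f)*(59 + f))
K(o) = 0
L = 0 (L = 0*(7 - 1) = 0*6 = 0)
w(m) = 0
(8371 + w(65)) + c(75, 179) = (8371 + 0) + (3422 + 75² + 117*75) = 8371 + (3422 + 5625 + 8775) = 8371 + 17822 = 26193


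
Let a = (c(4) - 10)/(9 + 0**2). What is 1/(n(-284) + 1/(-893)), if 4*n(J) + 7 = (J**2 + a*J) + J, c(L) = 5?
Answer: 32148/647161529 ≈ 4.9675e-5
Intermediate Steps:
a = -5/9 (a = (5 - 10)/(9 + 0**2) = -5/(9 + 0) = -5/9 ≈ -0.55556)
n(J) = -7/4 + J**2/4 + J/9 (n(J) = -7/4 + ((J**2 - 5*J/9) + J)/4 = -7/4 + (J**2 + 4*J/9)/4 = -7/4 + (J**2/4 + J/9) = -7/4 + J**2/4 + J/9)
1/(n(-284) + 1/(-893)) = 1/((-7/4 + (1/4)*(-284)**2 + (1/9)*(-284)) + 1/(-893)) = 1/((-7/4 + (1/4)*80656 - 284/9) - 1/893) = 1/((-7/4 + 20164 - 284/9) - 1/893) = 1/(724705/36 - 1/893) = 1/(647161529/32148) = 32148/647161529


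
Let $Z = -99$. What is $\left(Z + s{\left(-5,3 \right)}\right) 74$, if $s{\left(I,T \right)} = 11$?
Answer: $-6512$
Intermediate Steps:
$\left(Z + s{\left(-5,3 \right)}\right) 74 = \left(-99 + 11\right) 74 = \left(-88\right) 74 = -6512$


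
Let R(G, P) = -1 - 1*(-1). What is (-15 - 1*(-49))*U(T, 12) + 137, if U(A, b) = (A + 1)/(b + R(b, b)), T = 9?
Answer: 496/3 ≈ 165.33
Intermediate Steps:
R(G, P) = 0 (R(G, P) = -1 + 1 = 0)
U(A, b) = (1 + A)/b (U(A, b) = (A + 1)/(b + 0) = (1 + A)/b)
(-15 - 1*(-49))*U(T, 12) + 137 = (-15 - 1*(-49))*((1 + 9)/12) + 137 = (-15 + 49)*((1/12)*10) + 137 = 34*(⅚) + 137 = 85/3 + 137 = 496/3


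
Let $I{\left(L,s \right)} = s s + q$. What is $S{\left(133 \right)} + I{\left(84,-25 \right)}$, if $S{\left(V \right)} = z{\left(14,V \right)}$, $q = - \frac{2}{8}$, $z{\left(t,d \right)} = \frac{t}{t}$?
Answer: $\frac{2503}{4} \approx 625.75$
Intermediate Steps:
$z{\left(t,d \right)} = 1$
$q = - \frac{1}{4}$ ($q = \left(-2\right) \frac{1}{8} = - \frac{1}{4} \approx -0.25$)
$S{\left(V \right)} = 1$
$I{\left(L,s \right)} = - \frac{1}{4} + s^{2}$ ($I{\left(L,s \right)} = s s - \frac{1}{4} = s^{2} - \frac{1}{4} = - \frac{1}{4} + s^{2}$)
$S{\left(133 \right)} + I{\left(84,-25 \right)} = 1 - \left(\frac{1}{4} - \left(-25\right)^{2}\right) = 1 + \left(- \frac{1}{4} + 625\right) = 1 + \frac{2499}{4} = \frac{2503}{4}$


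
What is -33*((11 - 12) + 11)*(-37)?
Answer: 12210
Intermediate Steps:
-33*((11 - 12) + 11)*(-37) = -33*(-1 + 11)*(-37) = -33*10*(-37) = -330*(-37) = 12210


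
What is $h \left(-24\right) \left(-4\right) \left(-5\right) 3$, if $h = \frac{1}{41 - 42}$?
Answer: $1440$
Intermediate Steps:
$h = -1$ ($h = \frac{1}{-1} = -1$)
$h \left(-24\right) \left(-4\right) \left(-5\right) 3 = \left(-1\right) \left(-24\right) \left(-4\right) \left(-5\right) 3 = 24 \cdot 20 \cdot 3 = 24 \cdot 60 = 1440$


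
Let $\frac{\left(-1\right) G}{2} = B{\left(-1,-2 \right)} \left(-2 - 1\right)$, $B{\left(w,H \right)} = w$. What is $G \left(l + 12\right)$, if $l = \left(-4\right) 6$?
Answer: $72$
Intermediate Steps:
$l = -24$
$G = -6$ ($G = - 2 \left(- (-2 - 1)\right) = - 2 \left(\left(-1\right) \left(-3\right)\right) = \left(-2\right) 3 = -6$)
$G \left(l + 12\right) = - 6 \left(-24 + 12\right) = \left(-6\right) \left(-12\right) = 72$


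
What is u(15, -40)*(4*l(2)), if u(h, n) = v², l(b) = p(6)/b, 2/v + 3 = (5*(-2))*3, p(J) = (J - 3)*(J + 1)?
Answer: 56/363 ≈ 0.15427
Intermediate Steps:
p(J) = (1 + J)*(-3 + J) (p(J) = (-3 + J)*(1 + J) = (1 + J)*(-3 + J))
v = -2/33 (v = 2/(-3 + (5*(-2))*3) = 2/(-3 - 10*3) = 2/(-3 - 30) = 2/(-33) = 2*(-1/33) = -2/33 ≈ -0.060606)
l(b) = 21/b (l(b) = (-3 + 6² - 2*6)/b = (-3 + 36 - 12)/b = 21/b)
u(h, n) = 4/1089 (u(h, n) = (-2/33)² = 4/1089)
u(15, -40)*(4*l(2)) = 4*(4*(21/2))/1089 = (4/1089)*42 = 56/363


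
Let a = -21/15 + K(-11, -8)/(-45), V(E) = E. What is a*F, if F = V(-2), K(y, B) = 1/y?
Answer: 1384/495 ≈ 2.7960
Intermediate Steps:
F = -2
a = -692/495 (a = -21/15 + 1/(-11*(-45)) = -21*1/15 - 1/11*(-1/45) = -7/5 + 1/495 = -692/495 ≈ -1.3980)
a*F = -692/495*(-2) = 1384/495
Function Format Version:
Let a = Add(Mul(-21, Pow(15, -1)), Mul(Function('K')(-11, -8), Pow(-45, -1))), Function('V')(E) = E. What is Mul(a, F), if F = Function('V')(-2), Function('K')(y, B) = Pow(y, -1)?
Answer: Rational(1384, 495) ≈ 2.7960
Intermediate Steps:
F = -2
a = Rational(-692, 495) (a = Add(Mul(-21, Pow(15, -1)), Mul(Pow(-11, -1), Pow(-45, -1))) = Add(Mul(-21, Rational(1, 15)), Mul(Rational(-1, 11), Rational(-1, 45))) = Add(Rational(-7, 5), Rational(1, 495)) = Rational(-692, 495) ≈ -1.3980)
Mul(a, F) = Mul(Rational(-692, 495), -2) = Rational(1384, 495)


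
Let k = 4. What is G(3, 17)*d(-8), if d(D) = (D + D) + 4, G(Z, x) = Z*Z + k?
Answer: -156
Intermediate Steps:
G(Z, x) = 4 + Z² (G(Z, x) = Z*Z + 4 = Z² + 4 = 4 + Z²)
d(D) = 4 + 2*D (d(D) = 2*D + 4 = 4 + 2*D)
G(3, 17)*d(-8) = (4 + 3²)*(4 + 2*(-8)) = (4 + 9)*(4 - 16) = 13*(-12) = -156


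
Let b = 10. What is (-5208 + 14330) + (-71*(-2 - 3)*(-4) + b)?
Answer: 7712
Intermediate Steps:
(-5208 + 14330) + (-71*(-2 - 3)*(-4) + b) = (-5208 + 14330) + (-71*(-2 - 3)*(-4) + 10) = 9122 + (-(-355)*(-4) + 10) = 9122 + (-71*20 + 10) = 9122 + (-1420 + 10) = 9122 - 1410 = 7712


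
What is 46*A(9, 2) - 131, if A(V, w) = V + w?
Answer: 375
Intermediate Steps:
46*A(9, 2) - 131 = 46*(9 + 2) - 131 = 46*11 - 131 = 506 - 131 = 375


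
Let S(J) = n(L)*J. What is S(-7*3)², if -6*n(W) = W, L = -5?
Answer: 1225/4 ≈ 306.25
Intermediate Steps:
n(W) = -W/6
S(J) = 5*J/6 (S(J) = (-⅙*(-5))*J = 5*J/6)
S(-7*3)² = (5*(-7*3)/6)² = ((⅚)*(-21))² = (-35/2)² = 1225/4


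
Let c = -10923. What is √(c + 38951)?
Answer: 14*√143 ≈ 167.42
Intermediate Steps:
√(c + 38951) = √(-10923 + 38951) = √28028 = 14*√143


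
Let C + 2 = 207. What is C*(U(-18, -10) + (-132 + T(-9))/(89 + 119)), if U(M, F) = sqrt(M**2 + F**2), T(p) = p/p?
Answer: -26855/208 + 410*sqrt(106) ≈ 4092.1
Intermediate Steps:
C = 205 (C = -2 + 207 = 205)
T(p) = 1
U(M, F) = sqrt(F**2 + M**2)
C*(U(-18, -10) + (-132 + T(-9))/(89 + 119)) = 205*(sqrt((-10)**2 + (-18)**2) + (-132 + 1)/(89 + 119)) = 205*(sqrt(100 + 324) - 131/208) = 205*(sqrt(424) - 131*1/208) = 205*(2*sqrt(106) - 131/208) = 205*(-131/208 + 2*sqrt(106)) = -26855/208 + 410*sqrt(106)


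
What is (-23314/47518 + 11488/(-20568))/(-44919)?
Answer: 64088071/2743849669491 ≈ 2.3357e-5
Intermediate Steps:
(-23314/47518 + 11488/(-20568))/(-44919) = (-23314*1/47518 + 11488*(-1/20568))*(-1/44919) = (-11657/23759 - 1436/2571)*(-1/44919) = -64088071/61084389*(-1/44919) = 64088071/2743849669491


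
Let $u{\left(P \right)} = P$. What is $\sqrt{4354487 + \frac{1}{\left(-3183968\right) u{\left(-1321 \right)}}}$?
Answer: $\frac{\sqrt{4814598092739063025498246}}{1051505432} \approx 2086.7$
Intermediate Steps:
$\sqrt{4354487 + \frac{1}{\left(-3183968\right) u{\left(-1321 \right)}}} = \sqrt{4354487 + \frac{1}{\left(-3183968\right) \left(-1321\right)}} = \sqrt{4354487 - - \frac{1}{4206021728}} = \sqrt{4354487 + \frac{1}{4206021728}} = \sqrt{\frac{18315066936293537}{4206021728}} = \frac{\sqrt{4814598092739063025498246}}{1051505432}$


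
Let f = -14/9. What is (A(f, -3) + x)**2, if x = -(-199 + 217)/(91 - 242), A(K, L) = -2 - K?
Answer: 195364/1846881 ≈ 0.10578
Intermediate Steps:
f = -14/9 (f = -14*1/9 = -14/9 ≈ -1.5556)
x = 18/151 (x = -18/(-151) = -18*(-1)/151 = -1*(-18/151) = 18/151 ≈ 0.11921)
(A(f, -3) + x)**2 = ((-2 - 1*(-14/9)) + 18/151)**2 = ((-2 + 14/9) + 18/151)**2 = (-4/9 + 18/151)**2 = (-442/1359)**2 = 195364/1846881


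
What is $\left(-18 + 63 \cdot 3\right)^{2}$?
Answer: $29241$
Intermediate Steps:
$\left(-18 + 63 \cdot 3\right)^{2} = \left(-18 + 189\right)^{2} = 171^{2} = 29241$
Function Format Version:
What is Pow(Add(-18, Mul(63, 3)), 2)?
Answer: 29241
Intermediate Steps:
Pow(Add(-18, Mul(63, 3)), 2) = Pow(Add(-18, 189), 2) = Pow(171, 2) = 29241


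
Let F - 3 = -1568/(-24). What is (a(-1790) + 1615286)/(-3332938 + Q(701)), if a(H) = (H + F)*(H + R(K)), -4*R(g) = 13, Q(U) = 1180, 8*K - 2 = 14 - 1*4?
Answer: -18810659/13327032 ≈ -1.4115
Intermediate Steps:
K = 3/2 (K = ¼ + (14 - 1*4)/8 = ¼ + (14 - 4)/8 = ¼ + (⅛)*10 = ¼ + 5/4 = 3/2 ≈ 1.5000)
R(g) = -13/4 (R(g) = -¼*13 = -13/4)
F = 205/3 (F = 3 - 1568/(-24) = 3 - 1568*(-1/24) = 3 + 196/3 = 205/3 ≈ 68.333)
a(H) = (-13/4 + H)*(205/3 + H) (a(H) = (H + 205/3)*(H - 13/4) = (205/3 + H)*(-13/4 + H) = (-13/4 + H)*(205/3 + H))
(a(-1790) + 1615286)/(-3332938 + Q(701)) = ((-2665/12 + (-1790)² + (781/12)*(-1790)) + 1615286)/(-3332938 + 1180) = ((-2665/12 + 3204100 - 698995/6) + 1615286)/(-3331758) = (12349515/4 + 1615286)*(-1/3331758) = (18810659/4)*(-1/3331758) = -18810659/13327032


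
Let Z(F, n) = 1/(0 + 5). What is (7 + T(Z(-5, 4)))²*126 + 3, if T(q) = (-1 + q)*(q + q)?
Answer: 3515889/625 ≈ 5625.4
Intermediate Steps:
Z(F, n) = ⅕ (Z(F, n) = 1/5 = ⅕)
T(q) = 2*q*(-1 + q) (T(q) = (-1 + q)*(2*q) = 2*q*(-1 + q))
(7 + T(Z(-5, 4)))²*126 + 3 = (7 + 2*(⅕)*(-1 + ⅕))²*126 + 3 = (7 + 2*(⅕)*(-⅘))²*126 + 3 = (7 - 8/25)²*126 + 3 = (167/25)²*126 + 3 = (27889/625)*126 + 3 = 3514014/625 + 3 = 3515889/625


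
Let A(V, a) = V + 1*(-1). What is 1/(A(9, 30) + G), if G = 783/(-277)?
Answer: 277/1433 ≈ 0.19330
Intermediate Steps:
A(V, a) = -1 + V (A(V, a) = V - 1 = -1 + V)
G = -783/277 (G = 783*(-1/277) = -783/277 ≈ -2.8267)
1/(A(9, 30) + G) = 1/((-1 + 9) - 783/277) = 1/(8 - 783/277) = 1/(1433/277) = 277/1433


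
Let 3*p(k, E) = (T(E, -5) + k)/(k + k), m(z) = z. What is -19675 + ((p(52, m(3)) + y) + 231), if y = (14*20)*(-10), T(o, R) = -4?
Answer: -289170/13 ≈ -22244.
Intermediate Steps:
y = -2800 (y = 280*(-10) = -2800)
p(k, E) = (-4 + k)/(6*k) (p(k, E) = ((-4 + k)/(k + k))/3 = ((-4 + k)/((2*k)))/3 = ((-4 + k)*(1/(2*k)))/3 = ((-4 + k)/(2*k))/3 = (-4 + k)/(6*k))
-19675 + ((p(52, m(3)) + y) + 231) = -19675 + (((1/6)*(-4 + 52)/52 - 2800) + 231) = -19675 + (((1/6)*(1/52)*48 - 2800) + 231) = -19675 + ((2/13 - 2800) + 231) = -19675 + (-36398/13 + 231) = -19675 - 33395/13 = -289170/13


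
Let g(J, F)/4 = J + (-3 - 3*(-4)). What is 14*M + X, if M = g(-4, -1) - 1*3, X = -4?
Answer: 234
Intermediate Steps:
g(J, F) = 36 + 4*J (g(J, F) = 4*(J + (-3 - 3*(-4))) = 4*(J + (-3 + 12)) = 4*(J + 9) = 4*(9 + J) = 36 + 4*J)
M = 17 (M = (36 + 4*(-4)) - 1*3 = (36 - 16) - 3 = 20 - 3 = 17)
14*M + X = 14*17 - 4 = 238 - 4 = 234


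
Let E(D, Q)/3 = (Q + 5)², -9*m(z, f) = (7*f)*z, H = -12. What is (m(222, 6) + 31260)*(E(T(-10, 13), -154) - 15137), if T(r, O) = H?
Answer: 1555508384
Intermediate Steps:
T(r, O) = -12
m(z, f) = -7*f*z/9
E(D, Q) = 3*(5 + Q)² (E(D, Q) = 3*(Q + 5)² = 3*(5 + Q)²)
(m(222, 6) + 31260)*(E(T(-10, 13), -154) - 15137) = (-7/9*6*222 + 31260)*(3*(5 - 154)² - 15137) = (-1036 + 31260)*(3*(-149)² - 15137) = 30224*(3*22201 - 15137) = 30224*(66603 - 15137) = 30224*51466 = 1555508384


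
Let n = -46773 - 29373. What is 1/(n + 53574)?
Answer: -1/22572 ≈ -4.4303e-5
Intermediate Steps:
n = -76146
1/(n + 53574) = 1/(-76146 + 53574) = 1/(-22572) = -1/22572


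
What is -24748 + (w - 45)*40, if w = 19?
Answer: -25788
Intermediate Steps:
-24748 + (w - 45)*40 = -24748 + (19 - 45)*40 = -24748 - 26*40 = -24748 - 1040 = -25788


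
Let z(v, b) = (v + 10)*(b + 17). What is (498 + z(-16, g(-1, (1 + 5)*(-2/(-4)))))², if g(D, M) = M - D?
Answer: 138384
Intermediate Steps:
z(v, b) = (10 + v)*(17 + b)
(498 + z(-16, g(-1, (1 + 5)*(-2/(-4)))))² = (498 + (170 + 10*((1 + 5)*(-2/(-4)) - 1*(-1)) + 17*(-16) + ((1 + 5)*(-2/(-4)) - 1*(-1))*(-16)))² = (498 + (170 + 10*(6*(-2*(-¼)) + 1) - 272 + (6*(-2*(-¼)) + 1)*(-16)))² = (498 + (170 + 10*(6*(½) + 1) - 272 + (6*(½) + 1)*(-16)))² = (498 + (170 + 10*(3 + 1) - 272 + (3 + 1)*(-16)))² = (498 + (170 + 10*4 - 272 + 4*(-16)))² = (498 + (170 + 40 - 272 - 64))² = (498 - 126)² = 372² = 138384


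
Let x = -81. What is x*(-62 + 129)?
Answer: -5427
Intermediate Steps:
x*(-62 + 129) = -81*(-62 + 129) = -81*67 = -5427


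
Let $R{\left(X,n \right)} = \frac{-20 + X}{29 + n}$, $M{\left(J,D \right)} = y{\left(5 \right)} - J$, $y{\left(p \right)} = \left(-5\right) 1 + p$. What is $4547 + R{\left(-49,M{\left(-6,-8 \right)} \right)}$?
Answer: $\frac{159076}{35} \approx 4545.0$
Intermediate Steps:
$y{\left(p \right)} = -5 + p$
$M{\left(J,D \right)} = - J$ ($M{\left(J,D \right)} = \left(-5 + 5\right) - J = 0 - J = - J$)
$R{\left(X,n \right)} = \frac{-20 + X}{29 + n}$
$4547 + R{\left(-49,M{\left(-6,-8 \right)} \right)} = 4547 + \frac{-20 - 49}{29 - -6} = 4547 + \frac{1}{29 + 6} \left(-69\right) = 4547 + \frac{1}{35} \left(-69\right) = 4547 - \frac{69}{35} = \frac{159076}{35}$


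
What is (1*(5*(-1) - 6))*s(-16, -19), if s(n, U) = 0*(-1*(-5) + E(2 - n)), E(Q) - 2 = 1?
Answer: 0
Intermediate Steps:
E(Q) = 3 (E(Q) = 2 + 1 = 3)
s(n, U) = 0 (s(n, U) = 0*(-1*(-5) + 3) = 0*(5 + 3) = 0*8 = 0)
(1*(5*(-1) - 6))*s(-16, -19) = (1*(5*(-1) - 6))*0 = (1*(-5 - 6))*0 = (1*(-11))*0 = -11*0 = 0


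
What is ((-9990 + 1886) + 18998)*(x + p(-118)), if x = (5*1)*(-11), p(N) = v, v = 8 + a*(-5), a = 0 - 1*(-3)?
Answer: -675428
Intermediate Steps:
a = 3 (a = 0 + 3 = 3)
v = -7 (v = 8 + 3*(-5) = 8 - 15 = -7)
p(N) = -7
x = -55 (x = 5*(-11) = -55)
((-9990 + 1886) + 18998)*(x + p(-118)) = ((-9990 + 1886) + 18998)*(-55 - 7) = (-8104 + 18998)*(-62) = 10894*(-62) = -675428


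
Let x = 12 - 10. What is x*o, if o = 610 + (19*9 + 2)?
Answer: 1566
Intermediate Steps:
x = 2
o = 783 (o = 610 + (171 + 2) = 610 + 173 = 783)
x*o = 2*783 = 1566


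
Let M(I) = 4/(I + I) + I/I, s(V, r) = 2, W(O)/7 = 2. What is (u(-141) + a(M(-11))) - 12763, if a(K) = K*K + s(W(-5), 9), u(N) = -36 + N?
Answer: -1565417/121 ≈ -12937.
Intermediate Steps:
W(O) = 14 (W(O) = 7*2 = 14)
M(I) = 1 + 2/I (M(I) = 4/((2*I)) + 1 = 4*(1/(2*I)) + 1 = 2/I + 1 = 1 + 2/I)
a(K) = 2 + K² (a(K) = K*K + 2 = K² + 2 = 2 + K²)
(u(-141) + a(M(-11))) - 12763 = ((-36 - 141) + (2 + ((2 - 11)/(-11))²)) - 12763 = (-177 + (2 + (-1/11*(-9))²)) - 12763 = (-177 + (2 + (9/11)²)) - 12763 = (-177 + (2 + 81/121)) - 12763 = (-177 + 323/121) - 12763 = -21094/121 - 12763 = -1565417/121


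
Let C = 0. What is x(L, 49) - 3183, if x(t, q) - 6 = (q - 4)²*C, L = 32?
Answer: -3177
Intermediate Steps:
x(t, q) = 6 (x(t, q) = 6 + (q - 4)²*0 = 6 + (-4 + q)²*0 = 6 + 0 = 6)
x(L, 49) - 3183 = 6 - 3183 = -3177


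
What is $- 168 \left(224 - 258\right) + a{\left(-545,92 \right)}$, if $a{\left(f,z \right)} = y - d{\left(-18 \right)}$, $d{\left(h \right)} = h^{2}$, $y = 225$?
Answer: $5613$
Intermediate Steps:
$a{\left(f,z \right)} = -99$ ($a{\left(f,z \right)} = 225 - \left(-18\right)^{2} = 225 - 324 = -99$)
$- 168 \left(224 - 258\right) + a{\left(-545,92 \right)} = - 168 \left(224 - 258\right) - 99 = \left(-168\right) \left(-34\right) - 99 = 5712 - 99 = 5613$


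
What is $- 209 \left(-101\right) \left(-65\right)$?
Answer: $-1372085$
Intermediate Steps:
$- 209 \left(-101\right) \left(-65\right) = - \left(-21109\right) \left(-65\right) = \left(-1\right) 1372085 = -1372085$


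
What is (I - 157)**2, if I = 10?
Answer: 21609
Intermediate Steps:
(I - 157)**2 = (10 - 157)**2 = (-147)**2 = 21609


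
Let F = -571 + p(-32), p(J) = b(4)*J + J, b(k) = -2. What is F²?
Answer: 290521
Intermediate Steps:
p(J) = -J (p(J) = -2*J + J = -J)
F = -539 (F = -571 - 1*(-32) = -571 + 32 = -539)
F² = (-539)² = 290521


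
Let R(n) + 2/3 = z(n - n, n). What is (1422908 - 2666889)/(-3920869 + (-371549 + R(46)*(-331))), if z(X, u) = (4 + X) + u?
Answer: 3731943/12926242 ≈ 0.28871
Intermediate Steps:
z(X, u) = 4 + X + u
R(n) = 10/3 + n (R(n) = -⅔ + (4 + (n - n) + n) = -⅔ + (4 + 0 + n) = -⅔ + (4 + n) = 10/3 + n)
(1422908 - 2666889)/(-3920869 + (-371549 + R(46)*(-331))) = (1422908 - 2666889)/(-3920869 + (-371549 + (10/3 + 46)*(-331))) = -1243981/(-3920869 + (-371549 + (148/3)*(-331))) = -1243981/(-3920869 + (-371549 - 48988/3)) = -1243981/(-3920869 - 1163635/3) = -1243981/(-12926242/3) = -1243981*(-3/12926242) = 3731943/12926242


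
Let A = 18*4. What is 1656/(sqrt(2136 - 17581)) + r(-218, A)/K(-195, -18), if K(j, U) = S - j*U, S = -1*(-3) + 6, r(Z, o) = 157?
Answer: -157/3501 - 1656*I*sqrt(15445)/15445 ≈ -0.044844 - 13.325*I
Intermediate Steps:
A = 72
S = 9 (S = 3 + 6 = 9)
K(j, U) = 9 - U*j (K(j, U) = 9 - j*U = 9 - U*j)
1656/(sqrt(2136 - 17581)) + r(-218, A)/K(-195, -18) = 1656/(sqrt(2136 - 17581)) + 157/(9 - 1*(-18)*(-195)) = 1656/(sqrt(-15445)) + 157/(9 - 3510) = 1656/((I*sqrt(15445))) + 157/(-3501) = 1656*(-I*sqrt(15445)/15445) + 157*(-1/3501) = -1656*I*sqrt(15445)/15445 - 157/3501 = -157/3501 - 1656*I*sqrt(15445)/15445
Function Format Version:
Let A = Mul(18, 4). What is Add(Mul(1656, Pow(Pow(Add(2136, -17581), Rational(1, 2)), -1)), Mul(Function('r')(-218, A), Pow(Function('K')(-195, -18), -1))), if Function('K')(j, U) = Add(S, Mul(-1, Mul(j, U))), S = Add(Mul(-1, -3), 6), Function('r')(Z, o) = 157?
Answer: Add(Rational(-157, 3501), Mul(Rational(-1656, 15445), I, Pow(15445, Rational(1, 2)))) ≈ Add(-0.044844, Mul(-13.325, I))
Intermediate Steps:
A = 72
S = 9 (S = Add(3, 6) = 9)
Function('K')(j, U) = Add(9, Mul(-1, U, j)) (Function('K')(j, U) = Add(9, Mul(-1, Mul(j, U))) = Add(9, Mul(-1, Mul(U, j))) = Add(9, Mul(-1, U, j)))
Add(Mul(1656, Pow(Pow(Add(2136, -17581), Rational(1, 2)), -1)), Mul(Function('r')(-218, A), Pow(Function('K')(-195, -18), -1))) = Add(Mul(1656, Pow(Pow(Add(2136, -17581), Rational(1, 2)), -1)), Mul(157, Pow(Add(9, Mul(-1, -18, -195)), -1))) = Add(Mul(1656, Pow(Pow(-15445, Rational(1, 2)), -1)), Mul(157, Pow(Add(9, -3510), -1))) = Add(Mul(1656, Pow(Mul(I, Pow(15445, Rational(1, 2))), -1)), Mul(157, Pow(-3501, -1))) = Add(Mul(1656, Mul(Rational(-1, 15445), I, Pow(15445, Rational(1, 2)))), Mul(157, Rational(-1, 3501))) = Add(Mul(Rational(-1656, 15445), I, Pow(15445, Rational(1, 2))), Rational(-157, 3501)) = Add(Rational(-157, 3501), Mul(Rational(-1656, 15445), I, Pow(15445, Rational(1, 2))))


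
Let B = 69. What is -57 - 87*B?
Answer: -6060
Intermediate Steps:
-57 - 87*B = -57 - 87*69 = -57 - 6003 = -6060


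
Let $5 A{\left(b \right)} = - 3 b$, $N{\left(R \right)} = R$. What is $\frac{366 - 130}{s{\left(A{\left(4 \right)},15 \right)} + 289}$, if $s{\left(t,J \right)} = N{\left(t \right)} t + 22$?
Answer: $\frac{5900}{7919} \approx 0.74504$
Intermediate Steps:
$A{\left(b \right)} = - \frac{3 b}{5}$ ($A{\left(b \right)} = \frac{\left(-3\right) b}{5} = - \frac{3 b}{5}$)
$s{\left(t,J \right)} = 22 + t^{2}$ ($s{\left(t,J \right)} = t t + 22 = t^{2} + 22 = 22 + t^{2}$)
$\frac{366 - 130}{s{\left(A{\left(4 \right)},15 \right)} + 289} = \frac{366 - 130}{\left(22 + \left(\left(- \frac{3}{5}\right) 4\right)^{2}\right) + 289} = \frac{236}{\left(22 + \left(- \frac{12}{5}\right)^{2}\right) + 289} = \frac{236}{\left(22 + \frac{144}{25}\right) + 289} = \frac{236}{\frac{694}{25} + 289} = \frac{236}{\frac{7919}{25}} = 236 \cdot \frac{25}{7919} = \frac{5900}{7919}$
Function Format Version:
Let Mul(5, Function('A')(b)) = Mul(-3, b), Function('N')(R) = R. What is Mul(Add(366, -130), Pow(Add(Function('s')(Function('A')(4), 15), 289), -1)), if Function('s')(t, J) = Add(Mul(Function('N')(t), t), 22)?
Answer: Rational(5900, 7919) ≈ 0.74504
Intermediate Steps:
Function('A')(b) = Mul(Rational(-3, 5), b) (Function('A')(b) = Mul(Rational(1, 5), Mul(-3, b)) = Mul(Rational(-3, 5), b))
Function('s')(t, J) = Add(22, Pow(t, 2)) (Function('s')(t, J) = Add(Mul(t, t), 22) = Add(Pow(t, 2), 22) = Add(22, Pow(t, 2)))
Mul(Add(366, -130), Pow(Add(Function('s')(Function('A')(4), 15), 289), -1)) = Mul(Add(366, -130), Pow(Add(Add(22, Pow(Mul(Rational(-3, 5), 4), 2)), 289), -1)) = Mul(236, Pow(Add(Add(22, Pow(Rational(-12, 5), 2)), 289), -1)) = Mul(236, Pow(Add(Add(22, Rational(144, 25)), 289), -1)) = Mul(236, Pow(Add(Rational(694, 25), 289), -1)) = Mul(236, Pow(Rational(7919, 25), -1)) = Mul(236, Rational(25, 7919)) = Rational(5900, 7919)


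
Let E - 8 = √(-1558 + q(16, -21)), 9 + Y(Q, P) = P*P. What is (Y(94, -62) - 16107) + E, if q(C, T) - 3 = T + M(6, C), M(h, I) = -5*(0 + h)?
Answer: -12264 + I*√1606 ≈ -12264.0 + 40.075*I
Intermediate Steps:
M(h, I) = -5*h
q(C, T) = -27 + T (q(C, T) = 3 + (T - 5*6) = 3 + (T - 30) = 3 + (-30 + T) = -27 + T)
Y(Q, P) = -9 + P² (Y(Q, P) = -9 + P*P = -9 + P²)
E = 8 + I*√1606 (E = 8 + √(-1558 + (-27 - 21)) = 8 + √(-1558 - 48) = 8 + √(-1606) = 8 + I*√1606 ≈ 8.0 + 40.075*I)
(Y(94, -62) - 16107) + E = ((-9 + (-62)²) - 16107) + (8 + I*√1606) = ((-9 + 3844) - 16107) + (8 + I*√1606) = (3835 - 16107) + (8 + I*√1606) = -12272 + (8 + I*√1606) = -12264 + I*√1606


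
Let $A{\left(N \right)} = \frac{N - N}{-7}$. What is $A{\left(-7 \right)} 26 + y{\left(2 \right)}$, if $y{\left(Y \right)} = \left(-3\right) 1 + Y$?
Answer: $-1$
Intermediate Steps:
$y{\left(Y \right)} = -3 + Y$
$A{\left(N \right)} = 0$ ($A{\left(N \right)} = 0 \left(- \frac{1}{7}\right) = 0$)
$A{\left(-7 \right)} 26 + y{\left(2 \right)} = 0 \cdot 26 + \left(-3 + 2\right) = 0 - 1 = -1$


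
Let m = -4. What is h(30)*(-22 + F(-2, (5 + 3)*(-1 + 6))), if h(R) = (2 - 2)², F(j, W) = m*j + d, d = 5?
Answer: 0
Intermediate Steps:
F(j, W) = 5 - 4*j (F(j, W) = -4*j + 5 = 5 - 4*j)
h(R) = 0 (h(R) = 0² = 0)
h(30)*(-22 + F(-2, (5 + 3)*(-1 + 6))) = 0*(-22 + (5 - 4*(-2))) = 0*(-22 + (5 + 8)) = 0*(-22 + 13) = 0*(-9) = 0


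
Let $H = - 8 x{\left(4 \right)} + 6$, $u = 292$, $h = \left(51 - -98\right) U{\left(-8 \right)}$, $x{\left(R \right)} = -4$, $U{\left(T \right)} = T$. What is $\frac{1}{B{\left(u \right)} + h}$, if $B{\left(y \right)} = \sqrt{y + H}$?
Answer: $- \frac{596}{710267} - \frac{\sqrt{330}}{1420534} \approx -0.00085191$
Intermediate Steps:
$h = -1192$ ($h = \left(51 - -98\right) \left(-8\right) = \left(51 + 98\right) \left(-8\right) = 149 \left(-8\right) = -1192$)
$H = 38$ ($H = \left(-8\right) \left(-4\right) + 6 = 32 + 6 = 38$)
$B{\left(y \right)} = \sqrt{38 + y}$ ($B{\left(y \right)} = \sqrt{y + 38} = \sqrt{38 + y}$)
$\frac{1}{B{\left(u \right)} + h} = \frac{1}{\sqrt{38 + 292} - 1192} = \frac{1}{\sqrt{330} - 1192} = \frac{1}{-1192 + \sqrt{330}}$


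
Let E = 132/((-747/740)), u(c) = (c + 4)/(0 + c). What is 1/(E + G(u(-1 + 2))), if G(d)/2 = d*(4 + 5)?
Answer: -249/10150 ≈ -0.024532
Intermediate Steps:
u(c) = (4 + c)/c
G(d) = 18*d (G(d) = 2*(d*(4 + 5)) = 2*(d*9) = 2*(9*d) = 18*d)
E = -32560/249 (E = 132/((-747*1/740)) = 132/(-747/740) = 132*(-740/747) = -32560/249 ≈ -130.76)
1/(E + G(u(-1 + 2))) = 1/(-32560/249 + 18*((4 + (-1 + 2))/(-1 + 2))) = 1/(-32560/249 + 18*((4 + 1)/1)) = 1/(-32560/249 + 18*(1*5)) = 1/(-32560/249 + 18*5) = 1/(-32560/249 + 90) = 1/(-10150/249) = -249/10150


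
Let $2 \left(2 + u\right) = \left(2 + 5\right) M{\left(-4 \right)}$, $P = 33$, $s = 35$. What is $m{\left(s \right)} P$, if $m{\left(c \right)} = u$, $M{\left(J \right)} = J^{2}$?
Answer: $1782$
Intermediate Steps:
$u = 54$ ($u = -2 + \frac{\left(2 + 5\right) \left(-4\right)^{2}}{2} = -2 + \frac{7 \cdot 16}{2} = -2 + \frac{1}{2} \cdot 112 = -2 + 56 = 54$)
$m{\left(c \right)} = 54$
$m{\left(s \right)} P = 54 \cdot 33 = 1782$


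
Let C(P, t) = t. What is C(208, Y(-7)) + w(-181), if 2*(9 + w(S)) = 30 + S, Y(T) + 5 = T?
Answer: -193/2 ≈ -96.500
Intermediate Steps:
Y(T) = -5 + T
w(S) = 6 + S/2 (w(S) = -9 + (30 + S)/2 = -9 + (15 + S/2) = 6 + S/2)
C(208, Y(-7)) + w(-181) = (-5 - 7) + (6 + (1/2)*(-181)) = -12 + (6 - 181/2) = -12 - 169/2 = -193/2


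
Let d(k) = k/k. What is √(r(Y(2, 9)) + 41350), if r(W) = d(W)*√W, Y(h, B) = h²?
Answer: 2*√10338 ≈ 203.35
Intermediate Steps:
d(k) = 1
r(W) = √W (r(W) = 1*√W = √W)
√(r(Y(2, 9)) + 41350) = √(√(2²) + 41350) = √(√4 + 41350) = √(2 + 41350) = √41352 = 2*√10338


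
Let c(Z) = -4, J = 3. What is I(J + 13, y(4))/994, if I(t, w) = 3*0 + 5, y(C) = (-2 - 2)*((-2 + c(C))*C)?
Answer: 5/994 ≈ 0.0050302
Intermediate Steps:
y(C) = 24*C (y(C) = (-2 - 2)*((-2 - 4)*C) = -(-24)*C = 24*C)
I(t, w) = 5 (I(t, w) = 0 + 5 = 5)
I(J + 13, y(4))/994 = 5/994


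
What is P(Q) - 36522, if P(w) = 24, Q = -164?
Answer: -36498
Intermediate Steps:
P(Q) - 36522 = 24 - 36522 = -36498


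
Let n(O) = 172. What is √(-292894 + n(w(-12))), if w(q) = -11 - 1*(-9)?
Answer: I*√292722 ≈ 541.04*I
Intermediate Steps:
w(q) = -2 (w(q) = -11 + 9 = -2)
√(-292894 + n(w(-12))) = √(-292894 + 172) = √(-292722) = I*√292722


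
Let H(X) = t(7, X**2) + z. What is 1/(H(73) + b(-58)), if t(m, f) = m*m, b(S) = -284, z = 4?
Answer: -1/231 ≈ -0.0043290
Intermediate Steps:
t(m, f) = m**2
H(X) = 53 (H(X) = 7**2 + 4 = 49 + 4 = 53)
1/(H(73) + b(-58)) = 1/(53 - 284) = 1/(-231) = -1/231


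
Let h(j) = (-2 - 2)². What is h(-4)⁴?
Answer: 65536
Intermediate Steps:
h(j) = 16 (h(j) = (-4)² = 16)
h(-4)⁴ = 16⁴ = 65536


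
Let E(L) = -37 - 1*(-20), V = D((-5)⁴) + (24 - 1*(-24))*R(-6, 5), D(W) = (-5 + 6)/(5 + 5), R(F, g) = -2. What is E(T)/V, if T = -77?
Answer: 170/959 ≈ 0.17727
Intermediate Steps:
D(W) = ⅒ (D(W) = 1/10 = 1*(⅒) = ⅒)
V = -959/10 (V = ⅒ + (24 - 1*(-24))*(-2) = ⅒ + (24 + 24)*(-2) = ⅒ + 48*(-2) = ⅒ - 96 = -959/10 ≈ -95.900)
E(L) = -17 (E(L) = -37 + 20 = -17)
E(T)/V = -17/(-959/10) = -17*(-10/959) = 170/959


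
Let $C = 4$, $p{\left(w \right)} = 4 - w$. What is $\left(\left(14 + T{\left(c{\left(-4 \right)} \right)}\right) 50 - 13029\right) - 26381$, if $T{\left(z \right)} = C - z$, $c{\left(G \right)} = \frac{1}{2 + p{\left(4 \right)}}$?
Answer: $-38535$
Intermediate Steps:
$c{\left(G \right)} = \frac{1}{2}$ ($c{\left(G \right)} = \frac{1}{2 + \left(4 - 4\right)} = \frac{1}{2 + 0} = \frac{1}{2}$)
$T{\left(z \right)} = 4 - z$
$\left(\left(14 + T{\left(c{\left(-4 \right)} \right)}\right) 50 - 13029\right) - 26381 = \left(\left(14 + \left(4 - \frac{1}{2}\right)\right) 50 - 13029\right) - 26381 = \left(\left(14 + \frac{7}{2}\right) 50 - 13029\right) - 26381 = \left(\frac{35}{2} \cdot 50 - 13029\right) - 26381 = \left(875 - 13029\right) - 26381 = -12154 - 26381 = -38535$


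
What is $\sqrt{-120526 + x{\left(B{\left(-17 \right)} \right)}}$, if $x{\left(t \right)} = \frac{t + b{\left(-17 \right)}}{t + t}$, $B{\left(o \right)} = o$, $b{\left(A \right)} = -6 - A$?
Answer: $\frac{i \sqrt{34831963}}{17} \approx 347.17 i$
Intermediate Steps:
$x{\left(t \right)} = \frac{11 + t}{2 t}$ ($x{\left(t \right)} = \frac{t - -11}{t + t} = \frac{t + \left(-6 + 17\right)}{2 t} = \left(t + 11\right) \frac{1}{2 t} = \left(11 + t\right) \frac{1}{2 t} = \frac{11 + t}{2 t}$)
$\sqrt{-120526 + x{\left(B{\left(-17 \right)} \right)}} = \sqrt{-120526 + \frac{11 - 17}{2 \left(-17\right)}} = \sqrt{-120526 + \frac{1}{2} \left(- \frac{1}{17}\right) \left(-6\right)} = \sqrt{-120526 + \frac{3}{17}} = \sqrt{- \frac{2048939}{17}} = \frac{i \sqrt{34831963}}{17}$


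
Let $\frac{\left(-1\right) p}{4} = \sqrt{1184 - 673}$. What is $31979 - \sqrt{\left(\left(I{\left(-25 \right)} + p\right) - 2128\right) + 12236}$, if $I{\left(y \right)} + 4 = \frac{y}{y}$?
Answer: $31979 - \sqrt{10105 - 4 \sqrt{511}} \approx 31879.0$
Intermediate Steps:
$I{\left(y \right)} = -3$ ($I{\left(y \right)} = -4 + \frac{y}{y} = -4 + 1 = -3$)
$p = - 4 \sqrt{511}$ ($p = - 4 \sqrt{1184 - 673} = - 4 \sqrt{511} \approx -90.421$)
$31979 - \sqrt{\left(\left(I{\left(-25 \right)} + p\right) - 2128\right) + 12236} = 31979 - \sqrt{\left(\left(-3 - 4 \sqrt{511}\right) - 2128\right) + 12236} = 31979 - \sqrt{\left(-2131 - 4 \sqrt{511}\right) + 12236} = 31979 - \sqrt{10105 - 4 \sqrt{511}}$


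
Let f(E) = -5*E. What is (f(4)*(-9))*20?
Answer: 3600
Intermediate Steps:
(f(4)*(-9))*20 = (-5*4*(-9))*20 = -20*(-9)*20 = 180*20 = 3600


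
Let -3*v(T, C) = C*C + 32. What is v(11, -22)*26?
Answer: -4472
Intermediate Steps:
v(T, C) = -32/3 - C²/3 (v(T, C) = -(C*C + 32)/3 = -(C² + 32)/3 = -(32 + C²)/3 = -32/3 - C²/3)
v(11, -22)*26 = (-32/3 - ⅓*(-22)²)*26 = (-32/3 - ⅓*484)*26 = (-32/3 - 484/3)*26 = -172*26 = -4472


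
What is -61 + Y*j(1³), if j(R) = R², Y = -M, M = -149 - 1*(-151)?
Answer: -63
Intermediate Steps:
M = 2 (M = -149 + 151 = 2)
Y = -2 (Y = -1*2 = -2)
-61 + Y*j(1³) = -61 - 2*(1³)² = -61 - 2*1² = -61 - 2*1 = -61 - 2 = -63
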